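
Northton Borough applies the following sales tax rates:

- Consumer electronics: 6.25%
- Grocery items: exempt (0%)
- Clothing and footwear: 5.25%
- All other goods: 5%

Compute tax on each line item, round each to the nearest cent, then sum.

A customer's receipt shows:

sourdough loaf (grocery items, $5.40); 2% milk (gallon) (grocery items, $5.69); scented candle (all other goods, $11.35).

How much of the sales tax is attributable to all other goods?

$0.57

Scented candle $11.35: all other goods → 5% → $0.57
Tax on all other goods = $0.57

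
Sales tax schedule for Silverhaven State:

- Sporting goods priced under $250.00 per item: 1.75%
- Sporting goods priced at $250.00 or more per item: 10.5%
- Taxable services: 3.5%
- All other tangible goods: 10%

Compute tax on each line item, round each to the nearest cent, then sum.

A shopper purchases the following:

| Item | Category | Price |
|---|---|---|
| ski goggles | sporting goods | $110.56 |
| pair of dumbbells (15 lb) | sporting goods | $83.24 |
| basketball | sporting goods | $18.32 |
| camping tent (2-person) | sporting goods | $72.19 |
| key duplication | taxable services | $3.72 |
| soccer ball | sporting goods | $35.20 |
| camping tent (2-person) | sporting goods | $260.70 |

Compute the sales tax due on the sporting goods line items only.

Ski goggles $110.56: sporting goods, under $250.00 → 1.75% → $1.93
Pair of dumbbells (15 lb) $83.24: sporting goods, under $250.00 → 1.75% → $1.46
Basketball $18.32: sporting goods, under $250.00 → 1.75% → $0.32
Camping tent (2-person) $72.19: sporting goods, under $250.00 → 1.75% → $1.26
Soccer ball $35.20: sporting goods, under $250.00 → 1.75% → $0.62
Camping tent (2-person) $260.70: sporting goods, $250.00 or more → 10.5% → $27.37
Tax on sporting goods = $1.93 + $1.46 + $0.32 + $1.26 + $0.62 + $27.37 = $32.96

$32.96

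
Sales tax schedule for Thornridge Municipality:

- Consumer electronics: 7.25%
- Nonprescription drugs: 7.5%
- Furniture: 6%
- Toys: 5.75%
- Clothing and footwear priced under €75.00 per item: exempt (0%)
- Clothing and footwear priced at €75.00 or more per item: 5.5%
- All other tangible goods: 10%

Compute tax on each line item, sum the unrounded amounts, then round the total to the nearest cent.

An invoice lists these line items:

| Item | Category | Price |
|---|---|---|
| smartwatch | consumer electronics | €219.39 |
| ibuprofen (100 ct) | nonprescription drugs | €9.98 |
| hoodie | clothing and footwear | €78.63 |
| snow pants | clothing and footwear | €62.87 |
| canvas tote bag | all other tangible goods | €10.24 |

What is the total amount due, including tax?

€403.11

Smartwatch €219.39: consumer electronics → 7.25% → €15.905775
Ibuprofen (100 ct) €9.98: nonprescription drugs → 7.5% → €0.7485
Hoodie €78.63: clothing and footwear, €75.00 or more → 5.5% → €4.32465
Snow pants €62.87: clothing and footwear, under €75.00 → 0% → €0.00
Canvas tote bag €10.24: all other tangible goods → 10% → €1.024
Subtotal = €381.11; unrounded tax = €22.002925 → €22.00; total due = €403.11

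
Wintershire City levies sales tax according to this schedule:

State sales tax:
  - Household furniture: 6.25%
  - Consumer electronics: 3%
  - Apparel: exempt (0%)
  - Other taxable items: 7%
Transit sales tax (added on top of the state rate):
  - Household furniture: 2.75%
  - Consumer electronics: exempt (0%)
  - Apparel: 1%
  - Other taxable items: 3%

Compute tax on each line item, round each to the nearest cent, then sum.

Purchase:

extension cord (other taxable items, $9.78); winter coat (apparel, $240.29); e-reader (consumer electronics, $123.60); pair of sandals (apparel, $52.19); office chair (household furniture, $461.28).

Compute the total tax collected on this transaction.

$49.13

Extension cord $9.78: other taxable items → 7% + 3% transit = 10% → $0.98
Winter coat $240.29: apparel → 0% + 1% transit = 1% → $2.40
E-reader $123.60: consumer electronics → 3% + 0% transit = 3% → $3.71
Pair of sandals $52.19: apparel → 0% + 1% transit = 1% → $0.52
Office chair $461.28: household furniture → 6.25% + 2.75% transit = 9% → $41.52
Total tax = $0.98 + $2.40 + $3.71 + $0.52 + $41.52 = $49.13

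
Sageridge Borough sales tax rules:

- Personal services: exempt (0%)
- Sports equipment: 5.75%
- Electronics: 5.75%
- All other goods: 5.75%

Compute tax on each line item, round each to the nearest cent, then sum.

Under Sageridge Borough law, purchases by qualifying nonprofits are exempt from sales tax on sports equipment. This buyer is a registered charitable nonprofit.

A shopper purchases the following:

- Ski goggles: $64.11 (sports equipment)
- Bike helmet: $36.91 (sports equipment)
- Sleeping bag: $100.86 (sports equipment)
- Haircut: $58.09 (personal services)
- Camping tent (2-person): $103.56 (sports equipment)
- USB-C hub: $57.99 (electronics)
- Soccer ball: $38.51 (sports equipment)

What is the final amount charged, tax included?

$463.36

Ski goggles $64.11: sports equipment, buyer-exempt → 0% → $0.00
Bike helmet $36.91: sports equipment, buyer-exempt → 0% → $0.00
Sleeping bag $100.86: sports equipment, buyer-exempt → 0% → $0.00
Haircut $58.09: personal services → 0% → $0.00
Camping tent (2-person) $103.56: sports equipment, buyer-exempt → 0% → $0.00
USB-C hub $57.99: electronics → 5.75% → $3.33
Soccer ball $38.51: sports equipment, buyer-exempt → 0% → $0.00
Subtotal = $460.03; tax = $3.33; total due = $463.36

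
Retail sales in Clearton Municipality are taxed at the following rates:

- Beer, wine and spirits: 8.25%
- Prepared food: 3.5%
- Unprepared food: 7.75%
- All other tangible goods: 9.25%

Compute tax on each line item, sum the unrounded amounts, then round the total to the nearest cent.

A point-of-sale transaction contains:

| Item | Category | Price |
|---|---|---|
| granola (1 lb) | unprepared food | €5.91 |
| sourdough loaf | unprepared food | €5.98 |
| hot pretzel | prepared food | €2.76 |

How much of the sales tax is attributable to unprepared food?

€0.92

Granola (1 lb) €5.91: unprepared food → 7.75% → €0.458025
Sourdough loaf €5.98: unprepared food → 7.75% → €0.46345
Tax on unprepared food: unrounded sum = €0.921475 → €0.92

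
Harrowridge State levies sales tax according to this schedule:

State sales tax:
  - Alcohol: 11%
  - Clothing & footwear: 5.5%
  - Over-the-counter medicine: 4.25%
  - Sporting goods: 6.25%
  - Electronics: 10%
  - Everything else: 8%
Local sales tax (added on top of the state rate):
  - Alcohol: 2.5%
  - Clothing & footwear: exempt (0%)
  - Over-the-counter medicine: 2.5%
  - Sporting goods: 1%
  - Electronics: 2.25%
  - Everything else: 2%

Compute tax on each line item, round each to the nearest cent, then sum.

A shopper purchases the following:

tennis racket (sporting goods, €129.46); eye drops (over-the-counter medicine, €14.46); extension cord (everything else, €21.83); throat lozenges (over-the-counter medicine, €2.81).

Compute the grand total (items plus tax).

Tennis racket €129.46: sporting goods → 6.25% + 1% local = 7.25% → €9.39
Eye drops €14.46: over-the-counter medicine → 4.25% + 2.5% local = 6.75% → €0.98
Extension cord €21.83: everything else → 8% + 2% local = 10% → €2.18
Throat lozenges €2.81: over-the-counter medicine → 4.25% + 2.5% local = 6.75% → €0.19
Subtotal = €168.56; tax = €12.74; total due = €181.30

€181.30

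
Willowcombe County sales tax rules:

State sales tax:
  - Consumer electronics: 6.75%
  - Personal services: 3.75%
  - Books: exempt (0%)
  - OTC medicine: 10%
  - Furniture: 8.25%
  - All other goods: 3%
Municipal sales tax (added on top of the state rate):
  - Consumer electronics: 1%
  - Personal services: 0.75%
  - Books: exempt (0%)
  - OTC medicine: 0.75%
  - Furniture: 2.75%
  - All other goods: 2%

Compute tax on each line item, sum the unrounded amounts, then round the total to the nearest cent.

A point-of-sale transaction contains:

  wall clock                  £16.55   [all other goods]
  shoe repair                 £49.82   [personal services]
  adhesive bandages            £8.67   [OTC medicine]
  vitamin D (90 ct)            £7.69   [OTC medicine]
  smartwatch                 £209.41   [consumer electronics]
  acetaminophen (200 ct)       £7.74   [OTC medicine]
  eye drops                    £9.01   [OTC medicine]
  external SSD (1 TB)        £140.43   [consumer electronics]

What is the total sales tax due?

Wall clock £16.55: all other goods → 3% + 2% municipal = 5% → £0.8275
Shoe repair £49.82: personal services → 3.75% + 0.75% municipal = 4.5% → £2.2419
Adhesive bandages £8.67: OTC medicine → 10% + 0.75% municipal = 10.75% → £0.932025
Vitamin D (90 ct) £7.69: OTC medicine → 10% + 0.75% municipal = 10.75% → £0.826675
Smartwatch £209.41: consumer electronics → 6.75% + 1% municipal = 7.75% → £16.229275
Acetaminophen (200 ct) £7.74: OTC medicine → 10% + 0.75% municipal = 10.75% → £0.83205
Eye drops £9.01: OTC medicine → 10% + 0.75% municipal = 10.75% → £0.968575
External SSD (1 TB) £140.43: consumer electronics → 6.75% + 1% municipal = 7.75% → £10.883325
Unrounded tax sum = £33.741325 → £33.74

£33.74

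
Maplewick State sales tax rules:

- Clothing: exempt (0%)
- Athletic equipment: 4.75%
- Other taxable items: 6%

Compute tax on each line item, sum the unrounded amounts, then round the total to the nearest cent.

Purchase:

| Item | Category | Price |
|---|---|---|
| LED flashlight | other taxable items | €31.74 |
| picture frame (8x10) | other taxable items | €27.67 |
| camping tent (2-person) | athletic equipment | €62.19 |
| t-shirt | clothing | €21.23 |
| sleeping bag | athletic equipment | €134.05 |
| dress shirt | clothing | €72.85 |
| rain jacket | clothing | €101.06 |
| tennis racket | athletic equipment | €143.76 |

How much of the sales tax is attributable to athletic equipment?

Camping tent (2-person) €62.19: athletic equipment → 4.75% → €2.954025
Sleeping bag €134.05: athletic equipment → 4.75% → €6.367375
Tennis racket €143.76: athletic equipment → 4.75% → €6.8286
Tax on athletic equipment: unrounded sum = €16.15 → €16.15

€16.15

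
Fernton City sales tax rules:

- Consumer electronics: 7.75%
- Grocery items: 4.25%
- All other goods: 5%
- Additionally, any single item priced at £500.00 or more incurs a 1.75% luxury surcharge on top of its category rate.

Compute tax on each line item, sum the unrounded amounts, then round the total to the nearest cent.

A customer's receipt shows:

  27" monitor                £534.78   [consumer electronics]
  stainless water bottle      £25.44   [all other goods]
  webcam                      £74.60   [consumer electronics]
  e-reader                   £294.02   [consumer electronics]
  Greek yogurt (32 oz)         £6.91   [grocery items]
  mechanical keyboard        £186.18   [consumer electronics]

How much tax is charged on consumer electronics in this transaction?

27" monitor £534.78: consumer electronics → 7.75% + 1.75% surcharge = 9.5% → £50.8041
Webcam £74.60: consumer electronics → 7.75% → £5.7815
E-reader £294.02: consumer electronics → 7.75% → £22.78655
Mechanical keyboard £186.18: consumer electronics → 7.75% → £14.42895
Tax on consumer electronics: unrounded sum = £93.8011 → £93.80

£93.80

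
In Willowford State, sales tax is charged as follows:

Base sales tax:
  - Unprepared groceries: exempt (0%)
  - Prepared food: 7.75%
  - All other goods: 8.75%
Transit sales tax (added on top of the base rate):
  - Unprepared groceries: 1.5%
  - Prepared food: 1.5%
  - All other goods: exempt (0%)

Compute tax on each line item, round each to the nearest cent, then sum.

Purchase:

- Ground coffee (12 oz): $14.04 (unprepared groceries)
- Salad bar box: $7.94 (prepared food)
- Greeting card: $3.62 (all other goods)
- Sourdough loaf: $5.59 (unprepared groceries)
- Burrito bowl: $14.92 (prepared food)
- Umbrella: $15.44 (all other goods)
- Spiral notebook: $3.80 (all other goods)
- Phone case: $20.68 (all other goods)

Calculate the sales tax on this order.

Ground coffee (12 oz) $14.04: unprepared groceries → 0% + 1.5% transit = 1.5% → $0.21
Salad bar box $7.94: prepared food → 7.75% + 1.5% transit = 9.25% → $0.73
Greeting card $3.62: all other goods → 8.75% + 0% transit = 8.75% → $0.32
Sourdough loaf $5.59: unprepared groceries → 0% + 1.5% transit = 1.5% → $0.08
Burrito bowl $14.92: prepared food → 7.75% + 1.5% transit = 9.25% → $1.38
Umbrella $15.44: all other goods → 8.75% + 0% transit = 8.75% → $1.35
Spiral notebook $3.80: all other goods → 8.75% + 0% transit = 8.75% → $0.33
Phone case $20.68: all other goods → 8.75% + 0% transit = 8.75% → $1.81
Total tax = $0.21 + $0.73 + $0.32 + $0.08 + $1.38 + $1.35 + $0.33 + $1.81 = $6.21

$6.21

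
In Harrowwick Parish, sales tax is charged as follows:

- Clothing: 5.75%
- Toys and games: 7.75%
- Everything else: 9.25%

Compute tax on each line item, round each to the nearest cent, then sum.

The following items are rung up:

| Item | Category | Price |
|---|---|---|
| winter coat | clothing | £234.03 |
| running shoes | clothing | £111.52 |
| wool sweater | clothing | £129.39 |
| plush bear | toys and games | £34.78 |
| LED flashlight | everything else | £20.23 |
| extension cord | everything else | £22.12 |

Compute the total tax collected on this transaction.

Winter coat £234.03: clothing → 5.75% → £13.46
Running shoes £111.52: clothing → 5.75% → £6.41
Wool sweater £129.39: clothing → 5.75% → £7.44
Plush bear £34.78: toys and games → 7.75% → £2.70
LED flashlight £20.23: everything else → 9.25% → £1.87
Extension cord £22.12: everything else → 9.25% → £2.05
Total tax = £13.46 + £6.41 + £7.44 + £2.70 + £1.87 + £2.05 = £33.93

£33.93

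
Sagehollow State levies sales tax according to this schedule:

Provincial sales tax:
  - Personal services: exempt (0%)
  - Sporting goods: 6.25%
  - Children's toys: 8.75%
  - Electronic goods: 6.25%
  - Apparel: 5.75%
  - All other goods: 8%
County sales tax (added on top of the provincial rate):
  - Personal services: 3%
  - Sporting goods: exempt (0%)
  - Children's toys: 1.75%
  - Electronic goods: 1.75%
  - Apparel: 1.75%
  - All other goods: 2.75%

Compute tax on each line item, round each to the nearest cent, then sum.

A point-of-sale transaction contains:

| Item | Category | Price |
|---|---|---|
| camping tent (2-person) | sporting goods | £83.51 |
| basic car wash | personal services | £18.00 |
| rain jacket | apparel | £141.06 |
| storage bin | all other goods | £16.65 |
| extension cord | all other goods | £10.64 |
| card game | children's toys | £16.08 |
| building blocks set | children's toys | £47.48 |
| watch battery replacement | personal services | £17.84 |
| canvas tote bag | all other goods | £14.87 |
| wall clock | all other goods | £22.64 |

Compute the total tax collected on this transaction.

£30.52

Camping tent (2-person) £83.51: sporting goods → 6.25% + 0% county = 6.25% → £5.22
Basic car wash £18.00: personal services → 0% + 3% county = 3% → £0.54
Rain jacket £141.06: apparel → 5.75% + 1.75% county = 7.5% → £10.58
Storage bin £16.65: all other goods → 8% + 2.75% county = 10.75% → £1.79
Extension cord £10.64: all other goods → 8% + 2.75% county = 10.75% → £1.14
Card game £16.08: children's toys → 8.75% + 1.75% county = 10.5% → £1.69
Building blocks set £47.48: children's toys → 8.75% + 1.75% county = 10.5% → £4.99
Watch battery replacement £17.84: personal services → 0% + 3% county = 3% → £0.54
Canvas tote bag £14.87: all other goods → 8% + 2.75% county = 10.75% → £1.60
Wall clock £22.64: all other goods → 8% + 2.75% county = 10.75% → £2.43
Total tax = £5.22 + £0.54 + £10.58 + £1.79 + £1.14 + £1.69 + £4.99 + £0.54 + £1.60 + £2.43 = £30.52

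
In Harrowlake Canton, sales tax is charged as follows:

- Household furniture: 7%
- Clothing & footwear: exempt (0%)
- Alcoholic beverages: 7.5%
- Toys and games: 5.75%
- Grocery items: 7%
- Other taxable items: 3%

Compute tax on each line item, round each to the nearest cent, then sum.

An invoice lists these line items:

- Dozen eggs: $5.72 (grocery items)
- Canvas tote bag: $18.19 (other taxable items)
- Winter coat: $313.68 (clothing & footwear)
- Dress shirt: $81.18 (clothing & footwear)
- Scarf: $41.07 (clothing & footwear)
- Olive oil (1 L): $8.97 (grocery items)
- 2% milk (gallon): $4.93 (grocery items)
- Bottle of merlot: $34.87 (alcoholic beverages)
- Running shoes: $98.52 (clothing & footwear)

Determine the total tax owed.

Dozen eggs $5.72: grocery items → 7% → $0.40
Canvas tote bag $18.19: other taxable items → 3% → $0.55
Winter coat $313.68: clothing & footwear → 0% → $0.00
Dress shirt $81.18: clothing & footwear → 0% → $0.00
Scarf $41.07: clothing & footwear → 0% → $0.00
Olive oil (1 L) $8.97: grocery items → 7% → $0.63
2% milk (gallon) $4.93: grocery items → 7% → $0.35
Bottle of merlot $34.87: alcoholic beverages → 7.5% → $2.62
Running shoes $98.52: clothing & footwear → 0% → $0.00
Total tax = $0.40 + $0.55 + $0.63 + $0.35 + $2.62 = $4.55

$4.55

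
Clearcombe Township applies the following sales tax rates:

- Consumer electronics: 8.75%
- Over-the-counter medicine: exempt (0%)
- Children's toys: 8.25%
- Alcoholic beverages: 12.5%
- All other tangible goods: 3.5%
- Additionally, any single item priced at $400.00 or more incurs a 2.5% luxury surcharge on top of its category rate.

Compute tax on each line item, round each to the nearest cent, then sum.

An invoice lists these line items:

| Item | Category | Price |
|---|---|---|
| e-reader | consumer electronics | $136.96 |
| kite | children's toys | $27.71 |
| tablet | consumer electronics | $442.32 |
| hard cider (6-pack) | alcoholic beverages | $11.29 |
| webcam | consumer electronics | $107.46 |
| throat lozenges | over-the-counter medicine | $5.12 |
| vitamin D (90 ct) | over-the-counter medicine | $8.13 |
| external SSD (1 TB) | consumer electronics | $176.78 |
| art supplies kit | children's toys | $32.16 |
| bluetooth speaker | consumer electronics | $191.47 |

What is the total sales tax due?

$109.71

E-reader $136.96: consumer electronics → 8.75% → $11.98
Kite $27.71: children's toys → 8.25% → $2.29
Tablet $442.32: consumer electronics → 8.75% + 2.5% surcharge = 11.25% → $49.76
Hard cider (6-pack) $11.29: alcoholic beverages → 12.5% → $1.41
Webcam $107.46: consumer electronics → 8.75% → $9.40
Throat lozenges $5.12: over-the-counter medicine → 0% → $0.00
Vitamin D (90 ct) $8.13: over-the-counter medicine → 0% → $0.00
External SSD (1 TB) $176.78: consumer electronics → 8.75% → $15.47
Art supplies kit $32.16: children's toys → 8.25% → $2.65
Bluetooth speaker $191.47: consumer electronics → 8.75% → $16.75
Total tax = $11.98 + $2.29 + $49.76 + $1.41 + $9.40 + $15.47 + $2.65 + $16.75 = $109.71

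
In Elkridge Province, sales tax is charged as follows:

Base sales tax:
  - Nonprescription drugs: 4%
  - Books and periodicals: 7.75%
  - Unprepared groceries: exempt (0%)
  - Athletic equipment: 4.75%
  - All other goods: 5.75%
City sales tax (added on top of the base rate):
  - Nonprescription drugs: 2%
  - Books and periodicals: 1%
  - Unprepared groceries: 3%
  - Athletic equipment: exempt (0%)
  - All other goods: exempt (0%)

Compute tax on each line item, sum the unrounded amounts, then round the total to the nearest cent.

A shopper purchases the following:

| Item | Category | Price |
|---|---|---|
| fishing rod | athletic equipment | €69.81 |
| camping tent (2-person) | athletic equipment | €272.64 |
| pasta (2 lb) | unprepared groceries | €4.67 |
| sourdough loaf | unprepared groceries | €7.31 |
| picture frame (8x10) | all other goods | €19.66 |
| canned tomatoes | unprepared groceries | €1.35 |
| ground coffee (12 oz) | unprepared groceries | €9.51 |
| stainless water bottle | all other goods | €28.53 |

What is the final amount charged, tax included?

€433.20

Fishing rod €69.81: athletic equipment → 4.75% + 0% city = 4.75% → €3.315975
Camping tent (2-person) €272.64: athletic equipment → 4.75% + 0% city = 4.75% → €12.9504
Pasta (2 lb) €4.67: unprepared groceries → 0% + 3% city = 3% → €0.1401
Sourdough loaf €7.31: unprepared groceries → 0% + 3% city = 3% → €0.2193
Picture frame (8x10) €19.66: all other goods → 5.75% + 0% city = 5.75% → €1.13045
Canned tomatoes €1.35: unprepared groceries → 0% + 3% city = 3% → €0.0405
Ground coffee (12 oz) €9.51: unprepared groceries → 0% + 3% city = 3% → €0.2853
Stainless water bottle €28.53: all other goods → 5.75% + 0% city = 5.75% → €1.640475
Subtotal = €413.48; unrounded tax = €19.7225 → €19.72; total due = €433.20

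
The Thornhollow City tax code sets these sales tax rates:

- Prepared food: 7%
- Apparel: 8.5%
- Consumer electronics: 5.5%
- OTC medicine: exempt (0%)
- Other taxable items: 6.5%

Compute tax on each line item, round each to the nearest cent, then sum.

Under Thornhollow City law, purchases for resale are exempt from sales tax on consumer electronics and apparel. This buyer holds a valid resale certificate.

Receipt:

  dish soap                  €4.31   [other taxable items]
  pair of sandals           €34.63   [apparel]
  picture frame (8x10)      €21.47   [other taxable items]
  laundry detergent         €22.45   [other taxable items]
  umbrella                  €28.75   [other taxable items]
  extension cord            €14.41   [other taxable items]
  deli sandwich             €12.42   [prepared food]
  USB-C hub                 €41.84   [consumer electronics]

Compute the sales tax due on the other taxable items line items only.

€5.95

Dish soap €4.31: other taxable items → 6.5% → €0.28
Picture frame (8x10) €21.47: other taxable items → 6.5% → €1.40
Laundry detergent €22.45: other taxable items → 6.5% → €1.46
Umbrella €28.75: other taxable items → 6.5% → €1.87
Extension cord €14.41: other taxable items → 6.5% → €0.94
Tax on other taxable items = €0.28 + €1.40 + €1.46 + €1.87 + €0.94 = €5.95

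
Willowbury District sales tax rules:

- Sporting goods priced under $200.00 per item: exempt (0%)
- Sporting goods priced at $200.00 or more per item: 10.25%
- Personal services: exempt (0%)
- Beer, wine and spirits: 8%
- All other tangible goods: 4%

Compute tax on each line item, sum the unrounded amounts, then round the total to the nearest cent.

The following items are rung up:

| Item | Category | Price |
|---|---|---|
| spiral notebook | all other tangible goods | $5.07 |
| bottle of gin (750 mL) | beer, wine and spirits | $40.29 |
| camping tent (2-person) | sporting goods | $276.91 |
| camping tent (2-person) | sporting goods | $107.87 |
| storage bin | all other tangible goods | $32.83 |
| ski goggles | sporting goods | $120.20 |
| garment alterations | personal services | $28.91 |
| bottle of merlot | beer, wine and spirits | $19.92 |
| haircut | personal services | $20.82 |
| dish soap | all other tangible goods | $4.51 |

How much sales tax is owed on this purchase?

$34.90

Spiral notebook $5.07: all other tangible goods → 4% → $0.2028
Bottle of gin (750 mL) $40.29: beer, wine and spirits → 8% → $3.2232
Camping tent (2-person) $276.91: sporting goods, $200.00 or more → 10.25% → $28.383275
Camping tent (2-person) $107.87: sporting goods, under $200.00 → 0% → $0.00
Storage bin $32.83: all other tangible goods → 4% → $1.3132
Ski goggles $120.20: sporting goods, under $200.00 → 0% → $0.00
Garment alterations $28.91: personal services → 0% → $0.00
Bottle of merlot $19.92: beer, wine and spirits → 8% → $1.5936
Haircut $20.82: personal services → 0% → $0.00
Dish soap $4.51: all other tangible goods → 4% → $0.1804
Unrounded tax sum = $34.896475 → $34.90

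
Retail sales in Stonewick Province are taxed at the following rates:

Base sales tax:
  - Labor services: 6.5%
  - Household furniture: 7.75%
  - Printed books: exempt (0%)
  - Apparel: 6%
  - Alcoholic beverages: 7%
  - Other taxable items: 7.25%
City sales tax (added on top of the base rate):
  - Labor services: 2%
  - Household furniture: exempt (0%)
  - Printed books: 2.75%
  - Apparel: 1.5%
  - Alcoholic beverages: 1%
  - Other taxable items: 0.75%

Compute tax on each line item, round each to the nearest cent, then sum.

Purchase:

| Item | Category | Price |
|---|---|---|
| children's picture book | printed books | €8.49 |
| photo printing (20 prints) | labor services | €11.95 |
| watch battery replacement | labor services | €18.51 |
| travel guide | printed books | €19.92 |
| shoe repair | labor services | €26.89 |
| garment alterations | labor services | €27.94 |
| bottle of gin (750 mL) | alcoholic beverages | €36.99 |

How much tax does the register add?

€10.99

Children's picture book €8.49: printed books → 0% + 2.75% city = 2.75% → €0.23
Photo printing (20 prints) €11.95: labor services → 6.5% + 2% city = 8.5% → €1.02
Watch battery replacement €18.51: labor services → 6.5% + 2% city = 8.5% → €1.57
Travel guide €19.92: printed books → 0% + 2.75% city = 2.75% → €0.55
Shoe repair €26.89: labor services → 6.5% + 2% city = 8.5% → €2.29
Garment alterations €27.94: labor services → 6.5% + 2% city = 8.5% → €2.37
Bottle of gin (750 mL) €36.99: alcoholic beverages → 7% + 1% city = 8% → €2.96
Total tax = €0.23 + €1.02 + €1.57 + €0.55 + €2.29 + €2.37 + €2.96 = €10.99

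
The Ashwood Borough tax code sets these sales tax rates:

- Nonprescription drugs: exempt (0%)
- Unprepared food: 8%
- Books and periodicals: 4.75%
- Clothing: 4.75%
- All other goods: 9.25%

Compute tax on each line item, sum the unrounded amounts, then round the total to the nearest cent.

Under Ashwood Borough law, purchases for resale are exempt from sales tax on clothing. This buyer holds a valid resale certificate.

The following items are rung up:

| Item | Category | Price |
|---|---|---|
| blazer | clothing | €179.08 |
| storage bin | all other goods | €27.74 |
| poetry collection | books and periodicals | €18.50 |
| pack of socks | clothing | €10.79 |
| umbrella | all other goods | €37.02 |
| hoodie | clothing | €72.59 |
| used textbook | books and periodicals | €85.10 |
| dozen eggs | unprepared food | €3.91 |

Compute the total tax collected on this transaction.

€11.22

Blazer €179.08: clothing, buyer-exempt → 0% → €0.00
Storage bin €27.74: all other goods → 9.25% → €2.56595
Poetry collection €18.50: books and periodicals → 4.75% → €0.87875
Pack of socks €10.79: clothing, buyer-exempt → 0% → €0.00
Umbrella €37.02: all other goods → 9.25% → €3.42435
Hoodie €72.59: clothing, buyer-exempt → 0% → €0.00
Used textbook €85.10: books and periodicals → 4.75% → €4.04225
Dozen eggs €3.91: unprepared food → 8% → €0.3128
Unrounded tax sum = €11.2241 → €11.22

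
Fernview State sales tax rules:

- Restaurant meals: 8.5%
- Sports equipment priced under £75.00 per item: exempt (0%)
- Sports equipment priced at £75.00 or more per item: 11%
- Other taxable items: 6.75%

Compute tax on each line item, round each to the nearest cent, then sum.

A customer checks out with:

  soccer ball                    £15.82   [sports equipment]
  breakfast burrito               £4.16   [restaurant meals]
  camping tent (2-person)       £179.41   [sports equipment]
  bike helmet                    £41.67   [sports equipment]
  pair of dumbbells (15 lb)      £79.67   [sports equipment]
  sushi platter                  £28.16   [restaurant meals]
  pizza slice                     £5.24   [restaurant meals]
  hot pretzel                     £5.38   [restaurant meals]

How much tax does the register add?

Soccer ball £15.82: sports equipment, under £75.00 → 0% → £0.00
Breakfast burrito £4.16: restaurant meals → 8.5% → £0.35
Camping tent (2-person) £179.41: sports equipment, £75.00 or more → 11% → £19.74
Bike helmet £41.67: sports equipment, under £75.00 → 0% → £0.00
Pair of dumbbells (15 lb) £79.67: sports equipment, £75.00 or more → 11% → £8.76
Sushi platter £28.16: restaurant meals → 8.5% → £2.39
Pizza slice £5.24: restaurant meals → 8.5% → £0.45
Hot pretzel £5.38: restaurant meals → 8.5% → £0.46
Total tax = £0.35 + £19.74 + £8.76 + £2.39 + £0.45 + £0.46 = £32.15

£32.15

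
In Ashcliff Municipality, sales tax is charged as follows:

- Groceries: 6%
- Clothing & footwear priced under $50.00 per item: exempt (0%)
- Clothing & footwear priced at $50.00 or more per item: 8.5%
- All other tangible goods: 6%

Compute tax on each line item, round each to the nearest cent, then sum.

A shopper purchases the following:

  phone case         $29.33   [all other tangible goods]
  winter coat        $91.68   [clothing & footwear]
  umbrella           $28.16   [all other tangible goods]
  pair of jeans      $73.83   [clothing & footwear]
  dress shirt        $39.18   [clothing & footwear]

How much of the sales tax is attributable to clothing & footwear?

Winter coat $91.68: clothing & footwear, $50.00 or more → 8.5% → $7.79
Pair of jeans $73.83: clothing & footwear, $50.00 or more → 8.5% → $6.28
Dress shirt $39.18: clothing & footwear, under $50.00 → 0% → $0.00
Tax on clothing & footwear = $7.79 + $6.28 + $0.00 = $14.07

$14.07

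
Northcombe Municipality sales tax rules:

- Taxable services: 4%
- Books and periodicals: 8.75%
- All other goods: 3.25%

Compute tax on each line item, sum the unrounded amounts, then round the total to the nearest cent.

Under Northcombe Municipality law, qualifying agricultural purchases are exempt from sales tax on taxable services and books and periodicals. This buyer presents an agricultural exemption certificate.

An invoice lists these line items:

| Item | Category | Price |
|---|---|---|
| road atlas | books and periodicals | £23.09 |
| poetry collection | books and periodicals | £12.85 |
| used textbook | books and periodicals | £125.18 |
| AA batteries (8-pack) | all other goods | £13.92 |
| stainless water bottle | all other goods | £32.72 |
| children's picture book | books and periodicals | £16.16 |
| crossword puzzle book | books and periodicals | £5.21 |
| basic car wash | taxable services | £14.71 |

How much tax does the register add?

Road atlas £23.09: books and periodicals, buyer-exempt → 0% → £0.00
Poetry collection £12.85: books and periodicals, buyer-exempt → 0% → £0.00
Used textbook £125.18: books and periodicals, buyer-exempt → 0% → £0.00
AA batteries (8-pack) £13.92: all other goods → 3.25% → £0.4524
Stainless water bottle £32.72: all other goods → 3.25% → £1.0634
Children's picture book £16.16: books and periodicals, buyer-exempt → 0% → £0.00
Crossword puzzle book £5.21: books and periodicals, buyer-exempt → 0% → £0.00
Basic car wash £14.71: taxable services, buyer-exempt → 0% → £0.00
Unrounded tax sum = £1.5158 → £1.52

£1.52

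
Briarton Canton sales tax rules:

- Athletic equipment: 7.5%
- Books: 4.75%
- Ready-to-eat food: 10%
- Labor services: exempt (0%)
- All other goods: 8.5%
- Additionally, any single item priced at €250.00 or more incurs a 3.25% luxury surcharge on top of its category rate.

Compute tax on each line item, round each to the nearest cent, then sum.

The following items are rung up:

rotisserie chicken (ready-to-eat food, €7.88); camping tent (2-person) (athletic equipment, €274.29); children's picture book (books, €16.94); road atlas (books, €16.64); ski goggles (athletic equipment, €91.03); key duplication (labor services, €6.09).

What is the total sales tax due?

€38.70

Rotisserie chicken €7.88: ready-to-eat food → 10% → €0.79
Camping tent (2-person) €274.29: athletic equipment → 7.5% + 3.25% surcharge = 10.75% → €29.49
Children's picture book €16.94: books → 4.75% → €0.80
Road atlas €16.64: books → 4.75% → €0.79
Ski goggles €91.03: athletic equipment → 7.5% → €6.83
Key duplication €6.09: labor services → 0% → €0.00
Total tax = €0.79 + €29.49 + €0.80 + €0.79 + €6.83 = €38.70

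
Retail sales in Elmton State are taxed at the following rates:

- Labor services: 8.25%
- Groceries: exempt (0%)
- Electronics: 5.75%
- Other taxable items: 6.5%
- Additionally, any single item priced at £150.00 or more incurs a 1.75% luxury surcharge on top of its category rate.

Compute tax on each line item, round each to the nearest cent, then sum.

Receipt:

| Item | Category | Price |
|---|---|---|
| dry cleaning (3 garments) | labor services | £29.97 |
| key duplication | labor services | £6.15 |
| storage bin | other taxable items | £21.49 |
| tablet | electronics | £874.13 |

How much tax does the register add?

Dry cleaning (3 garments) £29.97: labor services → 8.25% → £2.47
Key duplication £6.15: labor services → 8.25% → £0.51
Storage bin £21.49: other taxable items → 6.5% → £1.40
Tablet £874.13: electronics → 5.75% + 1.75% surcharge = 7.5% → £65.56
Total tax = £2.47 + £0.51 + £1.40 + £65.56 = £69.94

£69.94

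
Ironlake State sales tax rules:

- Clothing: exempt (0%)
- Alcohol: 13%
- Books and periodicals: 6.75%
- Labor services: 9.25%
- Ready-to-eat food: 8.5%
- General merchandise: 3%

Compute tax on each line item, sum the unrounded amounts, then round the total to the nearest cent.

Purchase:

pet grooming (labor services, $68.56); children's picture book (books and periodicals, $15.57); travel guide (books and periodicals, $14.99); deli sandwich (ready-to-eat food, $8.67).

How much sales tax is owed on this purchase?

Pet grooming $68.56: labor services → 9.25% → $6.3418
Children's picture book $15.57: books and periodicals → 6.75% → $1.050975
Travel guide $14.99: books and periodicals → 6.75% → $1.011825
Deli sandwich $8.67: ready-to-eat food → 8.5% → $0.73695
Unrounded tax sum = $9.14155 → $9.14

$9.14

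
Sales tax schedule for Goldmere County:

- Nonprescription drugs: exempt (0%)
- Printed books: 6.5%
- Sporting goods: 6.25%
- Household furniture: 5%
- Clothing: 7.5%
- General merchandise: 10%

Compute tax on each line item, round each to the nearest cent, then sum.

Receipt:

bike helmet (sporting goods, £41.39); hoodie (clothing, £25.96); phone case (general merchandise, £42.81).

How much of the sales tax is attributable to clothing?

£1.95

Hoodie £25.96: clothing → 7.5% → £1.95
Tax on clothing = £1.95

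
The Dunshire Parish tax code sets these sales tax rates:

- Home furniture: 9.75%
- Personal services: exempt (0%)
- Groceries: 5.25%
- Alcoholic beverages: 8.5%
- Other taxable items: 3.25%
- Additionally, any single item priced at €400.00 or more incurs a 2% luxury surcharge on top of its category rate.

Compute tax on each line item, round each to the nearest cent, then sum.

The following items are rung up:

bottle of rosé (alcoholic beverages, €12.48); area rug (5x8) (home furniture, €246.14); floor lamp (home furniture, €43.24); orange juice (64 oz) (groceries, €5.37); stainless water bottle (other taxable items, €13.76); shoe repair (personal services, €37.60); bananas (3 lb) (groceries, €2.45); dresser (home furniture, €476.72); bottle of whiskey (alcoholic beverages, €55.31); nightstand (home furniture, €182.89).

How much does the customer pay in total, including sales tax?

€1184.64

Bottle of rosé €12.48: alcoholic beverages → 8.5% → €1.06
Area rug (5x8) €246.14: home furniture → 9.75% → €24.00
Floor lamp €43.24: home furniture → 9.75% → €4.22
Orange juice (64 oz) €5.37: groceries → 5.25% → €0.28
Stainless water bottle €13.76: other taxable items → 3.25% → €0.45
Shoe repair €37.60: personal services → 0% → €0.00
Bananas (3 lb) €2.45: groceries → 5.25% → €0.13
Dresser €476.72: home furniture → 9.75% + 2% surcharge = 11.75% → €56.01
Bottle of whiskey €55.31: alcoholic beverages → 8.5% → €4.70
Nightstand €182.89: home furniture → 9.75% → €17.83
Subtotal = €1075.96; tax = €108.68; total due = €1184.64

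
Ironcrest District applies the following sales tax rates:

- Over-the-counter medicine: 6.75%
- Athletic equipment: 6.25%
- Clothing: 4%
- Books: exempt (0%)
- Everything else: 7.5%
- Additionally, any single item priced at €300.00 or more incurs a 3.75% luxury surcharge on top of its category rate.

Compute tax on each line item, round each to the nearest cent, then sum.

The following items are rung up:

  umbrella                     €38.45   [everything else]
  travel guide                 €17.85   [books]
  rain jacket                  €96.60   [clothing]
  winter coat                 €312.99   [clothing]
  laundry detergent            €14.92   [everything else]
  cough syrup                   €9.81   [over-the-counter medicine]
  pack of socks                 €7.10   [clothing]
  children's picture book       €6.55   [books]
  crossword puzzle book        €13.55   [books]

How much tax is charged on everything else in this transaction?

€4.00

Umbrella €38.45: everything else → 7.5% → €2.88
Laundry detergent €14.92: everything else → 7.5% → €1.12
Tax on everything else = €2.88 + €1.12 = €4.00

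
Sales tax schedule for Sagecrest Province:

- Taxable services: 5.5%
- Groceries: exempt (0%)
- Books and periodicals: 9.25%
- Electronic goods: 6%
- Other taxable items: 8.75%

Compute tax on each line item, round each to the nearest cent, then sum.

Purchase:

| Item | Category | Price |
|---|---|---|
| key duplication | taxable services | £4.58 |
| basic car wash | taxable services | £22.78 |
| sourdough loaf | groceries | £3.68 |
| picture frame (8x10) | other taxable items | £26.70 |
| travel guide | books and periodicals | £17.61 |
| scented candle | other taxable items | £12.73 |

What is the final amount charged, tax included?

£94.66

Key duplication £4.58: taxable services → 5.5% → £0.25
Basic car wash £22.78: taxable services → 5.5% → £1.25
Sourdough loaf £3.68: groceries → 0% → £0.00
Picture frame (8x10) £26.70: other taxable items → 8.75% → £2.34
Travel guide £17.61: books and periodicals → 9.25% → £1.63
Scented candle £12.73: other taxable items → 8.75% → £1.11
Subtotal = £88.08; tax = £6.58; total due = £94.66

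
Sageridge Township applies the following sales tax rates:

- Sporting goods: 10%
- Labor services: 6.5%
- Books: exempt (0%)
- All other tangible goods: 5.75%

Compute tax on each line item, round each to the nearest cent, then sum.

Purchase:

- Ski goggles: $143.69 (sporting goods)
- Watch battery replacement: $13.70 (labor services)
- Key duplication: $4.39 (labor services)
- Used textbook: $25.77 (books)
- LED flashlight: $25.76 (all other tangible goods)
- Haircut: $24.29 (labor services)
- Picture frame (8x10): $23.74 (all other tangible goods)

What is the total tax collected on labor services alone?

Watch battery replacement $13.70: labor services → 6.5% → $0.89
Key duplication $4.39: labor services → 6.5% → $0.29
Haircut $24.29: labor services → 6.5% → $1.58
Tax on labor services = $0.89 + $0.29 + $1.58 = $2.76

$2.76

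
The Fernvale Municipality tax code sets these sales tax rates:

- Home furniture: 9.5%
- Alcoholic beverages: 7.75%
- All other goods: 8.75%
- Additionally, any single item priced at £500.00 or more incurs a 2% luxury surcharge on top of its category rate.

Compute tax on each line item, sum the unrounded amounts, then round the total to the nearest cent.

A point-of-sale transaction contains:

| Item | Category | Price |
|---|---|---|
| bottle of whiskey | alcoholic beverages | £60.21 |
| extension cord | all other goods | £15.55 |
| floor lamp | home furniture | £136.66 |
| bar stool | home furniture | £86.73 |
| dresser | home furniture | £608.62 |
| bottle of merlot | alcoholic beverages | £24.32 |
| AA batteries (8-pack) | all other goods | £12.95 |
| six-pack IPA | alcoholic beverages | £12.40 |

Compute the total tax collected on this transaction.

Bottle of whiskey £60.21: alcoholic beverages → 7.75% → £4.666275
Extension cord £15.55: all other goods → 8.75% → £1.360625
Floor lamp £136.66: home furniture → 9.5% → £12.9827
Bar stool £86.73: home furniture → 9.5% → £8.23935
Dresser £608.62: home furniture → 9.5% + 2% surcharge = 11.5% → £69.9913
Bottle of merlot £24.32: alcoholic beverages → 7.75% → £1.8848
AA batteries (8-pack) £12.95: all other goods → 8.75% → £1.133125
Six-pack IPA £12.40: alcoholic beverages → 7.75% → £0.961
Unrounded tax sum = £101.219175 → £101.22

£101.22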